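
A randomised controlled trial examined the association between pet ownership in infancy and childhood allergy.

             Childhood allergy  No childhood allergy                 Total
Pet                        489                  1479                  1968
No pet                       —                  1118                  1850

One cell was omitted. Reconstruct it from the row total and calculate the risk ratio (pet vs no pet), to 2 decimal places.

The missing cell is in the unexposed row: 1850 − 1118 = 732.
So a = 489, b = 1479, c = 732, d = 1118.
RR = [a/(a+b)] / [c/(c+d)] = (489/1968) / (732/1850) = 0.24848/0.39568 = 0.62798

0.63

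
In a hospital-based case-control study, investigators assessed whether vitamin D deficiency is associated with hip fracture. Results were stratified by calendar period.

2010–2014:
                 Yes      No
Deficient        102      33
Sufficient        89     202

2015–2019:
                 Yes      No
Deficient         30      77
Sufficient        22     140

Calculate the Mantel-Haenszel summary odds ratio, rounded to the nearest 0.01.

4.85

OR_MH = Σ(aᵢdᵢ/nᵢ) / Σ(bᵢcᵢ/nᵢ), where nᵢ is the stratum total.
Stratum 1 (2010–2014): n = 426; a·d/n = 102·202/426 = 48.3662; b·c/n = 33·89/426 = 6.8944
Stratum 2 (2015–2019): n = 269; a·d/n = 30·140/269 = 15.6134; b·c/n = 77·22/269 = 6.2974
OR_MH = (48.3662 + 15.6134) / (6.8944 + 6.2974) = 63.9796 / 13.1918 = 4.84996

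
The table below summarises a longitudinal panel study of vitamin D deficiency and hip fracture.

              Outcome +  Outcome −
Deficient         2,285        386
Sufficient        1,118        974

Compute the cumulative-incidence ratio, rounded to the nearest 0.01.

Cells: a = 2285, b = 386, c = 1118, d = 974.
Risk in exposed = 2285/2671 = 0.85548; risk in unexposed = 1118/2092 = 0.53442.
RR = 0.85548 / 0.53442 = 1.60078
The risk among the exposed is 1.60 times that among the unexposed.

1.60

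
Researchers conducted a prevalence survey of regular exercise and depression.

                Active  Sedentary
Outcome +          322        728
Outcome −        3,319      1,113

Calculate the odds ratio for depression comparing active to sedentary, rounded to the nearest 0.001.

0.148

Reading the table with exposure as columns: a = 322 (Active, case), b = 3319 (Active, non-case), c = 728 (Sedentary, case), d = 1113.
OR = (a·d)/(b·c) = (322 × 1113) / (3319 × 728) = 358386 / 2416232 = 0.14832
Exposure is associated with lower odds of depression (OR = 0.15 < 1).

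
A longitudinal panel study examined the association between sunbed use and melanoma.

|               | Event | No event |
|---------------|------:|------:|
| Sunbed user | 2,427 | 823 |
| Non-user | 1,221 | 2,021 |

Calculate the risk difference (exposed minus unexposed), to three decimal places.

0.370

Cells: a = 2427, b = 823, c = 1221, d = 2021.
Risk in exposed = 2427/3250 = 0.746769; risk in unexposed = 1221/3242 = 0.376619.
Risk difference = 0.746769 − 0.376619 = 0.370150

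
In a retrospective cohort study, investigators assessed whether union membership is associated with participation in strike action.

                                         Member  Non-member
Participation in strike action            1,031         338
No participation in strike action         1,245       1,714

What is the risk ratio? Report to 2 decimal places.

Reading the table with exposure as columns: a = 1031 (Member, case), b = 1245 (Member, non-case), c = 338 (Non-member, case), d = 1714.
Risk in exposed = 1031/2276 = 0.45299; risk in unexposed = 338/2052 = 0.16472.
RR = 0.45299 / 0.16472 = 2.75009
The risk among the exposed is 2.75 times that among the unexposed.

2.75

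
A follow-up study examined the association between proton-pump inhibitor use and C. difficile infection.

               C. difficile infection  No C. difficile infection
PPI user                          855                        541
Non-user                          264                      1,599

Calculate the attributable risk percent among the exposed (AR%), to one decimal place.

76.9

Cells: a = 855, b = 541, c = 264, d = 1599.
Risk in exposed = 855/1396 = 0.61246; risk in unexposed = 264/1863 = 0.14171.
RR = 0.61246/0.14171 = 4.32205
AR% = (RR − 1)/RR × 100 = (4.32205 − 1)/4.32205 × 100 = 76.8628%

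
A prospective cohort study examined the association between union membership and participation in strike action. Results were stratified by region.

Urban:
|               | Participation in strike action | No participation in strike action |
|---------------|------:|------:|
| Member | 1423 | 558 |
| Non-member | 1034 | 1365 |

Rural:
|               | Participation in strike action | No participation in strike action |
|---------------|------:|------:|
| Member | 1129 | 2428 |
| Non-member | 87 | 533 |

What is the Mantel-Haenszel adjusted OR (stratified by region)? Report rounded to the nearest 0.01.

3.22

OR_MH = Σ(aᵢdᵢ/nᵢ) / Σ(bᵢcᵢ/nᵢ), where nᵢ is the stratum total.
Stratum 1 (Urban): n = 4380; a·d/n = 1423·1365/4380 = 443.4692; b·c/n = 558·1034/4380 = 131.7288
Stratum 2 (Rural): n = 4177; a·d/n = 1129·533/4177 = 144.0644; b·c/n = 2428·87/4177 = 50.5712
OR_MH = (443.4692 + 144.0644) / (131.7288 + 50.5712) = 587.5336 / 182.3000 = 3.22289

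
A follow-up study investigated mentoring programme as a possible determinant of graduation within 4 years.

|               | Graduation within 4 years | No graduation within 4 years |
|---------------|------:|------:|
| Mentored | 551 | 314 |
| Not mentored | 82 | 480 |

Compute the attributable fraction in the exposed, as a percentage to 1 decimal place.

77.1

Cells: a = 551, b = 314, c = 82, d = 480.
Risk in exposed = 551/865 = 0.63699; risk in unexposed = 82/562 = 0.14591.
RR = 0.63699/0.14591 = 4.36574
AR% = (RR − 1)/RR × 100 = (4.36574 − 1)/4.36574 × 100 = 77.0944%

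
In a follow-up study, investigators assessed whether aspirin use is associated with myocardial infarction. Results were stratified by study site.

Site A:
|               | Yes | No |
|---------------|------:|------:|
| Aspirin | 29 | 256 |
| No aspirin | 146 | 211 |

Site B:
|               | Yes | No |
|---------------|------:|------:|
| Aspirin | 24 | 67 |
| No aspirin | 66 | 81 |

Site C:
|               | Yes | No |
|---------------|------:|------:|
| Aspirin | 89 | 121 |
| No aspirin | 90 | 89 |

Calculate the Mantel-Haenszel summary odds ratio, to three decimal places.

0.363

OR_MH = Σ(aᵢdᵢ/nᵢ) / Σ(bᵢcᵢ/nᵢ), where nᵢ is the stratum total.
Stratum 1 (Site A): n = 642; a·d/n = 29·211/642 = 9.5312; b·c/n = 256·146/642 = 58.2181
Stratum 2 (Site B): n = 238; a·d/n = 24·81/238 = 8.1681; b·c/n = 67·66/238 = 18.5798
Stratum 3 (Site C): n = 389; a·d/n = 89·89/389 = 20.3625; b·c/n = 121·90/389 = 27.9949
OR_MH = (9.5312 + 8.1681 + 20.3625) / (58.2181 + 18.5798 + 27.9949) = 38.0617 / 104.7928 = 0.36321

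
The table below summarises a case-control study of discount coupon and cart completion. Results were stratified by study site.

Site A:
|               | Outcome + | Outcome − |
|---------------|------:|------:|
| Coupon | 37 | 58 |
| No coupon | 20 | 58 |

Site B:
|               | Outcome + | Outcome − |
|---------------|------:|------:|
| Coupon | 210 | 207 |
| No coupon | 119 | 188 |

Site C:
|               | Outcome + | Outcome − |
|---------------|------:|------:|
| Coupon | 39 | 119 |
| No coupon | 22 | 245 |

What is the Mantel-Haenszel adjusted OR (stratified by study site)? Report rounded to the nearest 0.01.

OR_MH = Σ(aᵢdᵢ/nᵢ) / Σ(bᵢcᵢ/nᵢ), where nᵢ is the stratum total.
Stratum 1 (Site A): n = 173; a·d/n = 37·58/173 = 12.4046; b·c/n = 58·20/173 = 6.7052
Stratum 2 (Site B): n = 724; a·d/n = 210·188/724 = 54.5304; b·c/n = 207·119/724 = 34.0235
Stratum 3 (Site C): n = 425; a·d/n = 39·245/425 = 22.4824; b·c/n = 119·22/425 = 6.1600
OR_MH = (12.4046 + 54.5304 + 22.4824) / (6.7052 + 34.0235 + 6.1600) = 89.4174 / 46.8887 = 1.90701

1.91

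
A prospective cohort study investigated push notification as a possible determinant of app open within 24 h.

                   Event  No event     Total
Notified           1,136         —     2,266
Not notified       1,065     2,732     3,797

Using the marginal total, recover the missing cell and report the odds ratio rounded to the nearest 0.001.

The missing cell is in the exposed row: 2266 − 1136 = 1130.
So a = 1136, b = 1130, c = 1065, d = 2732.
OR = (a·d)/(b·c) = (1136 × 2732) / (1130 × 1065) = 3103552 / 1203450 = 2.57888

2.579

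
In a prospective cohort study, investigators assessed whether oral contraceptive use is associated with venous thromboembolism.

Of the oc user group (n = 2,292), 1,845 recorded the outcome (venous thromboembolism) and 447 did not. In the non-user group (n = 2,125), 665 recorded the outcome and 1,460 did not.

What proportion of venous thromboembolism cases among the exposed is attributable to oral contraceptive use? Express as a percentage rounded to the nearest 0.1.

61.1

From the description: a = 1845, b = 447, c = 665, d = 1460.
Risk in exposed = 1845/2292 = 0.80497; risk in unexposed = 665/2125 = 0.31294.
RR = 0.80497/0.31294 = 2.57228
AR% = (RR − 1)/RR × 100 = (2.57228 − 1)/2.57228 × 100 = 61.1241%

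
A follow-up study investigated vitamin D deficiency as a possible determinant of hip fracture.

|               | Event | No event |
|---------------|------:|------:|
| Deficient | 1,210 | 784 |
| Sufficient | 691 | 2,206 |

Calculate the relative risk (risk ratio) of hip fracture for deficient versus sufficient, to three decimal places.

2.544

Cells: a = 1210, b = 784, c = 691, d = 2206.
Risk in exposed = 1210/1994 = 0.60682; risk in unexposed = 691/2897 = 0.23852.
RR = 0.60682 / 0.23852 = 2.54408
The risk among the exposed is 2.54 times that among the unexposed.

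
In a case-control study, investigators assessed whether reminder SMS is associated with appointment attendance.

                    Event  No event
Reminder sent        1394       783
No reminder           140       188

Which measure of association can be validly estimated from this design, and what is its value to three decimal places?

2.391

Cells: a = 1394, b = 783, c = 140, d = 188.
This is a case-control study: participants were sampled on outcome status, so risks in the source population cannot be estimated directly — relative risk is not valid here. The odds ratio is the appropriate measure.
OR = (a·d)/(b·c) = (1394 × 188) / (783 × 140) = 262072 / 109620 = 2.39073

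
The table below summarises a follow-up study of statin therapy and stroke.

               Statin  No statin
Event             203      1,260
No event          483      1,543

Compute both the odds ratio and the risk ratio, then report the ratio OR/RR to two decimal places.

0.78

Reading the table with exposure as columns: a = 203 (Statin, case), b = 483 (Statin, non-case), c = 1260 (No statin, case), d = 1543.
OR = (203·1543)/(483·1260) = 313229/608580 = 0.51469
Risk in exposed = 203/686 = 0.29592; risk in unexposed = 1260/2803 = 0.44952; RR = 0.65830
OR/RR = 0.51469 / 0.65830 = 0.78184
The outcome is not rare, so the OR lies further from 1 than the RR.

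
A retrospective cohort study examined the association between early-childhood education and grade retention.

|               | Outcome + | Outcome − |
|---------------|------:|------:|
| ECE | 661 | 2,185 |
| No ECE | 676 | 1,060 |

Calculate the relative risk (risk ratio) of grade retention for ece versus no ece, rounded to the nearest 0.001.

0.596

Cells: a = 661, b = 2185, c = 676, d = 1060.
Risk in exposed = 661/2846 = 0.23226; risk in unexposed = 676/1736 = 0.38940.
RR = 0.23226 / 0.38940 = 0.59644
The risk is 40% lower among the exposed than among the unexposed.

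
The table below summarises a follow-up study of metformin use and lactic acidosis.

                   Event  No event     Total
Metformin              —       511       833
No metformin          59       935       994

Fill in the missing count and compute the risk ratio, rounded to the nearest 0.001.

6.512

The missing cell is in the exposed row: 833 − 511 = 322.
So a = 322, b = 511, c = 59, d = 935.
RR = [a/(a+b)] / [c/(c+d)] = (322/833) / (59/994) = 0.38655/0.05936 = 6.51246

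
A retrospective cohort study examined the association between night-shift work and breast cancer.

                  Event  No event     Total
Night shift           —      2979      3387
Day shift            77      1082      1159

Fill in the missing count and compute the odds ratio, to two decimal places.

1.92

The missing cell is in the exposed row: 3387 − 2979 = 408.
So a = 408, b = 2979, c = 77, d = 1082.
OR = (a·d)/(b·c) = (408 × 1082) / (2979 × 77) = 441456 / 229383 = 1.92454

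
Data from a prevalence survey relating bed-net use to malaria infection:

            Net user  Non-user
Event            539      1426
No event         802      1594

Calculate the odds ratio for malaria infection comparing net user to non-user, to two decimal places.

Reading the table with exposure as columns: a = 539 (Net user, case), b = 802 (Net user, non-case), c = 1426 (Non-user, case), d = 1594.
OR = (a·d)/(b·c) = (539 × 1594) / (802 × 1426) = 859166 / 1143652 = 0.75125
Exposure is associated with lower odds of malaria infection (OR = 0.75 < 1).

0.75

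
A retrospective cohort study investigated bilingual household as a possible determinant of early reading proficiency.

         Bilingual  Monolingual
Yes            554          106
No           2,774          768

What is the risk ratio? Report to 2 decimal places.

1.37

Reading the table with exposure as columns: a = 554 (Bilingual, case), b = 2774 (Bilingual, non-case), c = 106 (Monolingual, case), d = 768.
Risk in exposed = 554/3328 = 0.16647; risk in unexposed = 106/874 = 0.12128.
RR = 0.16647 / 0.12128 = 1.37256
The risk among the exposed is 1.37 times that among the unexposed.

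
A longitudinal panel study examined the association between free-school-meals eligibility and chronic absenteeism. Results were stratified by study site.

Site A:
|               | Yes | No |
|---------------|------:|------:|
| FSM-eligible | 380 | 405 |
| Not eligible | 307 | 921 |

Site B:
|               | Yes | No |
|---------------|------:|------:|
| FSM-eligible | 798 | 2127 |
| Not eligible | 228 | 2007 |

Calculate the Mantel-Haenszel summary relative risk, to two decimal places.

RR_MH = Σ(aᵢ·n₀ᵢ/nᵢ) / Σ(cᵢ·n₁ᵢ/nᵢ), with n₁ᵢ = aᵢ+bᵢ (exposed), n₀ᵢ = cᵢ+dᵢ (unexposed), nᵢ = n₁ᵢ+n₀ᵢ.
Stratum 1 (Site A): n₁ = 785, n₀ = 1228, n = 2013; a·n₀/n = 380·1228/2013 = 231.8132; c·n₁/n = 307·785/2013 = 119.7193
Stratum 2 (Site B): n₁ = 2925, n₀ = 2235, n = 5160; a·n₀/n = 798·2235/5160 = 345.6453; c·n₁/n = 228·2925/5160 = 129.2442
RR_MH = (231.8132 + 345.6453) / (119.7193 + 129.2442) = 577.4586 / 248.9635 = 2.31945

2.32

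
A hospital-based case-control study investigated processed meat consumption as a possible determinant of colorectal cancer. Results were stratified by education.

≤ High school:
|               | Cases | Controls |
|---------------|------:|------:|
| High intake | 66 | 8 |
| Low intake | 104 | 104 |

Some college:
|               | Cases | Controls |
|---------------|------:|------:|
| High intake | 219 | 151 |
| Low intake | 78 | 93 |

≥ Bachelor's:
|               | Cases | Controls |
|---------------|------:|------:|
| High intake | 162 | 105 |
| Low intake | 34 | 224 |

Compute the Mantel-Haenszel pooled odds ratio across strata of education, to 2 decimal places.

OR_MH = Σ(aᵢdᵢ/nᵢ) / Σ(bᵢcᵢ/nᵢ), where nᵢ is the stratum total.
Stratum 1 (≤ High school): n = 282; a·d/n = 66·104/282 = 24.3404; b·c/n = 8·104/282 = 2.9504
Stratum 2 (Some college): n = 541; a·d/n = 219·93/541 = 37.6470; b·c/n = 151·78/541 = 21.7708
Stratum 3 (≥ Bachelor's): n = 525; a·d/n = 162·224/525 = 69.1200; b·c/n = 105·34/525 = 6.8000
OR_MH = (24.3404 + 37.6470 + 69.1200) / (2.9504 + 21.7708 + 6.8000) = 131.1074 / 31.5211 = 4.15935

4.16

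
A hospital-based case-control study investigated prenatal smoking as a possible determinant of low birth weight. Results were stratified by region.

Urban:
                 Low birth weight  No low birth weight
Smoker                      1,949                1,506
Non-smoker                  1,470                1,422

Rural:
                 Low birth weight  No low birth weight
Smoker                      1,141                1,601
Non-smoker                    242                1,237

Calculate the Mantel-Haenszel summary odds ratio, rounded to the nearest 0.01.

OR_MH = Σ(aᵢdᵢ/nᵢ) / Σ(bᵢcᵢ/nᵢ), where nᵢ is the stratum total.
Stratum 1 (Urban): n = 6347; a·d/n = 1949·1422/6347 = 436.6595; b·c/n = 1506·1470/6347 = 348.7979
Stratum 2 (Rural): n = 4221; a·d/n = 1141·1237/4221 = 334.3798; b·c/n = 1601·242/4221 = 91.7891
OR_MH = (436.6595 + 334.3798) / (348.7979 + 91.7891) = 771.0393 / 440.5870 = 1.75003

1.75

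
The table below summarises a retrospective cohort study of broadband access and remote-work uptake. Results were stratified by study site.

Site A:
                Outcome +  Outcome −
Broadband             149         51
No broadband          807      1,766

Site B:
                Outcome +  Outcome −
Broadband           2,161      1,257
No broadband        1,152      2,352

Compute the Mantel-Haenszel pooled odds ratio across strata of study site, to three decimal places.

3.701

OR_MH = Σ(aᵢdᵢ/nᵢ) / Σ(bᵢcᵢ/nᵢ), where nᵢ is the stratum total.
Stratum 1 (Site A): n = 2773; a·d/n = 149·1766/2773 = 94.8915; b·c/n = 51·807/2773 = 14.8420
Stratum 2 (Site B): n = 6922; a·d/n = 2161·2352/6922 = 734.2780; b·c/n = 1257·1152/6922 = 209.1973
OR_MH = (94.8915 + 734.2780) / (14.8420 + 209.1973) = 829.1694 / 224.0394 = 3.70100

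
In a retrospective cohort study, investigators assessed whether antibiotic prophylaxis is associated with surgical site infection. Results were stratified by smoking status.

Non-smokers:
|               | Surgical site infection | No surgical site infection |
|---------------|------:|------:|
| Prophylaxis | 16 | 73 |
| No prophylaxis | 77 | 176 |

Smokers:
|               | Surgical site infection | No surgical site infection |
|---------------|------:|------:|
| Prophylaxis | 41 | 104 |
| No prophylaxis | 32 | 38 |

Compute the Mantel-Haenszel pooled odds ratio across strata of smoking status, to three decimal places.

0.485

OR_MH = Σ(aᵢdᵢ/nᵢ) / Σ(bᵢcᵢ/nᵢ), where nᵢ is the stratum total.
Stratum 1 (Non-smokers): n = 342; a·d/n = 16·176/342 = 8.2339; b·c/n = 73·77/342 = 16.4357
Stratum 2 (Smokers): n = 215; a·d/n = 41·38/215 = 7.2465; b·c/n = 104·32/215 = 15.4791
OR_MH = (8.2339 + 7.2465) / (16.4357 + 15.4791) = 15.4804 / 31.9147 = 0.48506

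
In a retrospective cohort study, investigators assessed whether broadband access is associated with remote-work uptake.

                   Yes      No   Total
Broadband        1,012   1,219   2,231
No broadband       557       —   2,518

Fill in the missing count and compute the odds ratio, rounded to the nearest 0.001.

2.923

The missing cell is in the unexposed row: 2518 − 557 = 1961.
So a = 1012, b = 1219, c = 557, d = 1961.
OR = (a·d)/(b·c) = (1012 × 1961) / (1219 × 557) = 1984532 / 678983 = 2.92280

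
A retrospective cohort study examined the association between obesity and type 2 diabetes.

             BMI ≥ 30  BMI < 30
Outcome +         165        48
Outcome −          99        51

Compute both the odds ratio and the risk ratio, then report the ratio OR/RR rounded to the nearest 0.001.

1.374

Reading the table with exposure as columns: a = 165 (BMI ≥ 30, case), b = 99 (BMI ≥ 30, non-case), c = 48 (BMI < 30, case), d = 51.
OR = (165·51)/(99·48) = 8415/4752 = 1.77083
Risk in exposed = 165/264 = 0.62500; risk in unexposed = 48/99 = 0.48485; RR = 1.28906
OR/RR = 1.77083 / 1.28906 = 1.37374
The outcome is not rare, so the OR lies further from 1 than the RR.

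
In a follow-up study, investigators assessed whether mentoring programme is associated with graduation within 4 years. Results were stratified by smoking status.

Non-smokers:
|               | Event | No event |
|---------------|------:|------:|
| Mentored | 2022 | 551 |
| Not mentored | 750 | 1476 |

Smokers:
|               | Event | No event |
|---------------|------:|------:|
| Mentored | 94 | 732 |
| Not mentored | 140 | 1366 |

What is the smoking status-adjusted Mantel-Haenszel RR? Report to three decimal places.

RR_MH = Σ(aᵢ·n₀ᵢ/nᵢ) / Σ(cᵢ·n₁ᵢ/nᵢ), with n₁ᵢ = aᵢ+bᵢ (exposed), n₀ᵢ = cᵢ+dᵢ (unexposed), nᵢ = n₁ᵢ+n₀ᵢ.
Stratum 1 (Non-smokers): n₁ = 2573, n₀ = 2226, n = 4799; a·n₀/n = 2022·2226/4799 = 937.8979; c·n₁/n = 750·2573/4799 = 402.1150
Stratum 2 (Smokers): n₁ = 826, n₀ = 1506, n = 2332; a·n₀/n = 94·1506/2332 = 60.7050; c·n₁/n = 140·826/2332 = 49.5883
RR_MH = (937.8979 + 60.7050) / (402.1150 + 49.5883) = 998.6029 / 451.7034 = 2.21075

2.211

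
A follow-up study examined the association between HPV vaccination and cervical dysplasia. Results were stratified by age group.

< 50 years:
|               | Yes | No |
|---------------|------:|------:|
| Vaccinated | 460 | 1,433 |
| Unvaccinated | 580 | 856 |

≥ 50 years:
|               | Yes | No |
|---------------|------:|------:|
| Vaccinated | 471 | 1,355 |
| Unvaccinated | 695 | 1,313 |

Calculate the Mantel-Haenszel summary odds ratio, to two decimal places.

0.56

OR_MH = Σ(aᵢdᵢ/nᵢ) / Σ(bᵢcᵢ/nᵢ), where nᵢ is the stratum total.
Stratum 1 (< 50 years): n = 3329; a·d/n = 460·856/3329 = 118.2818; b·c/n = 1433·580/3329 = 249.6666
Stratum 2 (≥ 50 years): n = 3834; a·d/n = 471·1313/3834 = 161.2997; b·c/n = 1355·695/3834 = 245.6247
OR_MH = (118.2818 + 161.2997) / (249.6666 + 245.6247) = 279.5815 / 495.2912 = 0.56448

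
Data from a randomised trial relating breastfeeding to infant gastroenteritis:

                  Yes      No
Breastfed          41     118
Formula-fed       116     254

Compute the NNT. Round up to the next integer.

Risk in treated group = 41/159 = 0.25786; risk in control = 116/370 = 0.31351.
Absolute risk reduction = 0.31351 − 0.25786 = 0.05565
NNT = 1 / ARR = 1 / 0.05565 = 17.969 → round up → 18

18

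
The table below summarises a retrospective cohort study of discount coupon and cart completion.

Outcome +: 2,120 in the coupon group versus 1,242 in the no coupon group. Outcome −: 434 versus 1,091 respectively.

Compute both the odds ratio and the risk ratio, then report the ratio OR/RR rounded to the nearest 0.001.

From the description: a = 2120, b = 434, c = 1242, d = 1091.
OR = (2120·1091)/(434·1242) = 2312920/539028 = 4.29091
Risk in exposed = 2120/2554 = 0.83007; risk in unexposed = 1242/2333 = 0.53236; RR = 1.55922
OR/RR = 4.29091 / 1.55922 = 2.75195
The outcome is not rare, so the OR lies further from 1 than the RR.

2.752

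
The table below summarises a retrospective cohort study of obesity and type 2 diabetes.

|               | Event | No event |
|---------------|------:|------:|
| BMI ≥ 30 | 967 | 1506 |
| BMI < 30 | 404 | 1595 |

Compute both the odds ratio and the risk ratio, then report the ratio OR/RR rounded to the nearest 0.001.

Cells: a = 967, b = 1506, c = 404, d = 1595.
OR = (967·1595)/(1506·404) = 1542365/608424 = 2.53502
Risk in exposed = 967/2473 = 0.39102; risk in unexposed = 404/1999 = 0.20210; RR = 1.93479
OR/RR = 2.53502 / 1.93479 = 1.31023
The outcome is not rare, so the OR lies further from 1 than the RR.

1.310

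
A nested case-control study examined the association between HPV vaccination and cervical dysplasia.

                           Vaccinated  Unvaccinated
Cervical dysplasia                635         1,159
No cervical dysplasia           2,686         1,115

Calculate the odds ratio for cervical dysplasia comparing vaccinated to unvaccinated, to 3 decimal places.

Reading the table with exposure as columns: a = 635 (Vaccinated, case), b = 2686 (Vaccinated, non-case), c = 1159 (Unvaccinated, case), d = 1115.
OR = (a·d)/(b·c) = (635 × 1115) / (2686 × 1159) = 708025 / 3113074 = 0.22744
Exposure is associated with lower odds of cervical dysplasia (OR = 0.23 < 1).

0.227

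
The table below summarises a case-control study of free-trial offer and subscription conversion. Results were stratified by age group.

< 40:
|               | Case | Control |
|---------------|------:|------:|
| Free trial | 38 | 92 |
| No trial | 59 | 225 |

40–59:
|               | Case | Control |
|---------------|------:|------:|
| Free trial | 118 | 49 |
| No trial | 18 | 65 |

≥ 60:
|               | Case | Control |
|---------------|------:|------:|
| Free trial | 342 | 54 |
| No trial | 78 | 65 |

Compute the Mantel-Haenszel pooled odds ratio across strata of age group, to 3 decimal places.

3.786

OR_MH = Σ(aᵢdᵢ/nᵢ) / Σ(bᵢcᵢ/nᵢ), where nᵢ is the stratum total.
Stratum 1 (< 40): n = 414; a·d/n = 38·225/414 = 20.6522; b·c/n = 92·59/414 = 13.1111
Stratum 2 (40–59): n = 250; a·d/n = 118·65/250 = 30.6800; b·c/n = 49·18/250 = 3.5280
Stratum 3 (≥ 60): n = 539; a·d/n = 342·65/539 = 41.2430; b·c/n = 54·78/539 = 7.8145
OR_MH = (20.6522 + 30.6800 + 41.2430) / (13.1111 + 3.5280 + 7.8145) = 92.5752 / 24.4536 = 3.78575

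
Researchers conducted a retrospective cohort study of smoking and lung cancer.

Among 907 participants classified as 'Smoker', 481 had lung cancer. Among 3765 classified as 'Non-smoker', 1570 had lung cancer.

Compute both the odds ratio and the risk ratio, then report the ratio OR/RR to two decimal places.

1.24

From the description: a = 481, b = 426, c = 1570, d = 2195.
OR = (481·2195)/(426·1570) = 1055795/668820 = 1.57859
Risk in exposed = 481/907 = 0.53032; risk in unexposed = 1570/3765 = 0.41700; RR = 1.27175
OR/RR = 1.57859 / 1.27175 = 1.24127
The outcome is not rare, so the OR lies further from 1 than the RR.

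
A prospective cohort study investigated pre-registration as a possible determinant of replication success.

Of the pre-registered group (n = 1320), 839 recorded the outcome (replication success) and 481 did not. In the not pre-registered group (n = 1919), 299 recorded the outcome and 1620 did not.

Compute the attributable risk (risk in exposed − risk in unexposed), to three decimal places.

From the description: a = 839, b = 481, c = 299, d = 1620.
Risk in exposed = 839/1320 = 0.635606; risk in unexposed = 299/1919 = 0.155810.
Risk difference = 0.635606 − 0.155810 = 0.479796

0.480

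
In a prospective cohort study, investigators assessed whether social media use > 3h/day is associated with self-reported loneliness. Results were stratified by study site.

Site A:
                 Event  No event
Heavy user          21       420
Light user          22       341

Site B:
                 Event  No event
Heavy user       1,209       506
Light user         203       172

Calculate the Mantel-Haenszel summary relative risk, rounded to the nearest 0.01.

1.27

RR_MH = Σ(aᵢ·n₀ᵢ/nᵢ) / Σ(cᵢ·n₁ᵢ/nᵢ), with n₁ᵢ = aᵢ+bᵢ (exposed), n₀ᵢ = cᵢ+dᵢ (unexposed), nᵢ = n₁ᵢ+n₀ᵢ.
Stratum 1 (Site A): n₁ = 441, n₀ = 363, n = 804; a·n₀/n = 21·363/804 = 9.4813; c·n₁/n = 22·441/804 = 12.0672
Stratum 2 (Site B): n₁ = 1715, n₀ = 375, n = 2090; a·n₀/n = 1209·375/2090 = 216.9258; c·n₁/n = 203·1715/2090 = 166.5766
RR_MH = (9.4813 + 216.9258) / (12.0672 + 166.5766) = 226.4072 / 178.6437 = 1.26737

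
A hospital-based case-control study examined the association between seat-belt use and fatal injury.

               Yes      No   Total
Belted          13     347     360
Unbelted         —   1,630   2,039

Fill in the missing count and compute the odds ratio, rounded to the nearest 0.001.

0.149

The missing cell is in the unexposed row: 2039 − 1630 = 409.
So a = 13, b = 347, c = 409, d = 1630.
OR = (a·d)/(b·c) = (13 × 1630) / (347 × 409) = 21190 / 141923 = 0.14931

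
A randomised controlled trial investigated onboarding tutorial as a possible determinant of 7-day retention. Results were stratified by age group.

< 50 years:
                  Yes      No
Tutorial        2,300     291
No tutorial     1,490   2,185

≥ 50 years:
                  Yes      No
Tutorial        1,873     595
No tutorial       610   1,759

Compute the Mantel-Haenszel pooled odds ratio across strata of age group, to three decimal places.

OR_MH = Σ(aᵢdᵢ/nᵢ) / Σ(bᵢcᵢ/nᵢ), where nᵢ is the stratum total.
Stratum 1 (< 50 years): n = 6266; a·d/n = 2300·2185/6266 = 802.0268; b·c/n = 291·1490/6266 = 69.1973
Stratum 2 (≥ 50 years): n = 4837; a·d/n = 1873·1759/4837 = 681.1261; b·c/n = 595·610/4837 = 75.0362
OR_MH = (802.0268 + 681.1261) / (69.1973 + 75.0362) = 1483.1529 / 144.2334 = 10.28300

10.283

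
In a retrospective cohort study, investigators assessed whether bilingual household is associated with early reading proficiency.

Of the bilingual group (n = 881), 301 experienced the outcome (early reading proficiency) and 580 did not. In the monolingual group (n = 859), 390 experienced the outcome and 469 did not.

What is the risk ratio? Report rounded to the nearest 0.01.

From the description: a = 301, b = 580, c = 390, d = 469.
Risk in exposed = 301/881 = 0.34166; risk in unexposed = 390/859 = 0.45402.
RR = 0.34166 / 0.45402 = 0.75252
The risk is 25% lower among the exposed than among the unexposed.

0.75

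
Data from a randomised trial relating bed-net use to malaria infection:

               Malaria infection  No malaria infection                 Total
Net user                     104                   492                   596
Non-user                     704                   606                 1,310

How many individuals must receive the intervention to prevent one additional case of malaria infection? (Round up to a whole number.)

3

Risk in treated group = 104/596 = 0.17450; risk in control = 704/1310 = 0.53740.
Absolute risk reduction = 0.53740 − 0.17450 = 0.36291
NNT = 1 / ARR = 1 / 0.36291 = 2.756 → round up → 3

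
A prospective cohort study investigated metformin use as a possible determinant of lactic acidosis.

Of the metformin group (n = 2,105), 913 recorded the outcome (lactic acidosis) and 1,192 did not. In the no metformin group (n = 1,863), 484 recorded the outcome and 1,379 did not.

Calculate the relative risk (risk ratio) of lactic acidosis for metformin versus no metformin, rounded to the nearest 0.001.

From the description: a = 913, b = 1192, c = 484, d = 1379.
Risk in exposed = 913/2105 = 0.43373; risk in unexposed = 484/1863 = 0.25980.
RR = 0.43373 / 0.25980 = 1.66950
The risk among the exposed is 1.67 times that among the unexposed.

1.669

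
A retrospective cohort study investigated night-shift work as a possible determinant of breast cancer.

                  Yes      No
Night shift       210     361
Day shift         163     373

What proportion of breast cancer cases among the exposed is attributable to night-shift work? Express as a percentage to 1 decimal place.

Cells: a = 210, b = 361, c = 163, d = 373.
Risk in exposed = 210/571 = 0.36778; risk in unexposed = 163/536 = 0.30410.
RR = 0.36778/0.30410 = 1.20937
AR% = (RR − 1)/RR × 100 = (1.20937 − 1)/1.20937 × 100 = 17.3125%

17.3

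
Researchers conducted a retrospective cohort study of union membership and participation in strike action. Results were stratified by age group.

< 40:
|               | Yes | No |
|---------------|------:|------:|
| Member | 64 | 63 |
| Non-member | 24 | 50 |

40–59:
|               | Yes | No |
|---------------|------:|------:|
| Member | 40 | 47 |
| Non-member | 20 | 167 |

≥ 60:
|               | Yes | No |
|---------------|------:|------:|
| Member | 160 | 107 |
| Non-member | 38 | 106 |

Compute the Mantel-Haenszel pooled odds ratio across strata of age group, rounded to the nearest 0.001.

3.913

OR_MH = Σ(aᵢdᵢ/nᵢ) / Σ(bᵢcᵢ/nᵢ), where nᵢ is the stratum total.
Stratum 1 (< 40): n = 201; a·d/n = 64·50/201 = 15.9204; b·c/n = 63·24/201 = 7.5224
Stratum 2 (40–59): n = 274; a·d/n = 40·167/274 = 24.3796; b·c/n = 47·20/274 = 3.4307
Stratum 3 (≥ 60): n = 411; a·d/n = 160·106/411 = 41.2652; b·c/n = 107·38/411 = 9.8929
OR_MH = (15.9204 + 24.3796 + 41.2652) / (7.5224 + 3.4307 + 9.8929) = 81.5652 / 20.8460 = 3.91275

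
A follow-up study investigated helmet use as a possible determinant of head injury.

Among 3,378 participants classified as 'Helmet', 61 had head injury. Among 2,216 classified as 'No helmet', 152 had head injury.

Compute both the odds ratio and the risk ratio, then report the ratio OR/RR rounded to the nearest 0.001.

0.949

From the description: a = 61, b = 3317, c = 152, d = 2064.
OR = (61·2064)/(3317·152) = 125904/504184 = 0.24972
Risk in exposed = 61/3378 = 0.01806; risk in unexposed = 152/2216 = 0.06859; RR = 0.26327
OR/RR = 0.24972 / 0.26327 = 0.94854
The outcome is rare in both groups, so OR ≈ RR (ratio near 1).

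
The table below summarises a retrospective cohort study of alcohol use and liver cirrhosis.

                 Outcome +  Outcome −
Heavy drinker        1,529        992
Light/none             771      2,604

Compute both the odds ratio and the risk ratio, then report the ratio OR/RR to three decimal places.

1.961

Cells: a = 1529, b = 992, c = 771, d = 2604.
OR = (1529·2604)/(992·771) = 3981516/764832 = 5.20574
Risk in exposed = 1529/2521 = 0.60651; risk in unexposed = 771/3375 = 0.22844; RR = 2.65494
OR/RR = 5.20574 / 2.65494 = 1.96078
The outcome is not rare, so the OR lies further from 1 than the RR.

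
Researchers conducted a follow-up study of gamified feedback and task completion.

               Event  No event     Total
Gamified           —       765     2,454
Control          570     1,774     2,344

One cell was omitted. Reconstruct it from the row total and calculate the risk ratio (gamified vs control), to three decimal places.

2.830

The missing cell is in the exposed row: 2454 − 765 = 1689.
So a = 1689, b = 765, c = 570, d = 1774.
RR = [a/(a+b)] / [c/(c+d)] = (1689/2454) / (570/2344) = 0.68826/0.24317 = 2.83034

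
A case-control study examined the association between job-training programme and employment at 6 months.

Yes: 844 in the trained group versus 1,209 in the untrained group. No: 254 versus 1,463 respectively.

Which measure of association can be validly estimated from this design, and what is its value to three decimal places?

From the description: a = 844, b = 254, c = 1209, d = 1463.
This is a case-control study: participants were sampled on outcome status, so risks in the source population cannot be estimated directly — relative risk is not valid here. The odds ratio is the appropriate measure.
OR = (a·d)/(b·c) = (844 × 1463) / (254 × 1209) = 1234772 / 307086 = 4.02093

4.021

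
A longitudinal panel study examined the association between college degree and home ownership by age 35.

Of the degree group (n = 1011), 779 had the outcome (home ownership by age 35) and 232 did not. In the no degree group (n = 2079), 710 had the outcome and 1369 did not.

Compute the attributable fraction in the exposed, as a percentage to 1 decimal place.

From the description: a = 779, b = 232, c = 710, d = 1369.
Risk in exposed = 779/1011 = 0.77052; risk in unexposed = 710/2079 = 0.34151.
RR = 0.77052/0.34151 = 2.25623
AR% = (RR − 1)/RR × 100 = (2.25623 − 1)/2.25623 × 100 = 55.6782%

55.7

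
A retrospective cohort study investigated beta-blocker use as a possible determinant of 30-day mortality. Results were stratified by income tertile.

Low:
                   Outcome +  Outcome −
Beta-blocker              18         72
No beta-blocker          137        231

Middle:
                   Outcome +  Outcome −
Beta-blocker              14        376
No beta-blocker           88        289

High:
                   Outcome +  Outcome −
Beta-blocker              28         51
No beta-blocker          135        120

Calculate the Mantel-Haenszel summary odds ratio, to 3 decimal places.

OR_MH = Σ(aᵢdᵢ/nᵢ) / Σ(bᵢcᵢ/nᵢ), where nᵢ is the stratum total.
Stratum 1 (Low): n = 458; a·d/n = 18·231/458 = 9.0786; b·c/n = 72·137/458 = 21.5371
Stratum 2 (Middle): n = 767; a·d/n = 14·289/767 = 5.2751; b·c/n = 376·88/767 = 43.1395
Stratum 3 (High): n = 334; a·d/n = 28·120/334 = 10.0599; b·c/n = 51·135/334 = 20.6138
OR_MH = (9.0786 + 5.2751 + 10.0599) / (21.5371 + 43.1395 + 20.6138) = 24.4136 / 85.2904 = 0.28624

0.286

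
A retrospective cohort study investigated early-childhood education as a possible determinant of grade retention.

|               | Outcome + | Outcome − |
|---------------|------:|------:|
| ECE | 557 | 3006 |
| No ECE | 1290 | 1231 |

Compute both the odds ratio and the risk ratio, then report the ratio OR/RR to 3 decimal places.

Cells: a = 557, b = 3006, c = 1290, d = 1231.
OR = (557·1231)/(3006·1290) = 685667/3877740 = 0.17682
Risk in exposed = 557/3563 = 0.15633; risk in unexposed = 1290/2521 = 0.51170; RR = 0.30551
OR/RR = 0.17682 / 0.30551 = 0.57878
The outcome is not rare, so the OR lies further from 1 than the RR.

0.579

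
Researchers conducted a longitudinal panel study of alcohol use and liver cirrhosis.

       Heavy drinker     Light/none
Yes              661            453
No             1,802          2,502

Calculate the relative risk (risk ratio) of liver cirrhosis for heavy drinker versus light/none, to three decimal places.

1.751

Reading the table with exposure as columns: a = 661 (Heavy drinker, case), b = 1802 (Heavy drinker, non-case), c = 453 (Light/none, case), d = 2502.
Risk in exposed = 661/2463 = 0.26837; risk in unexposed = 453/2955 = 0.15330.
RR = 0.26837 / 0.15330 = 1.75064
The risk among the exposed is 1.75 times that among the unexposed.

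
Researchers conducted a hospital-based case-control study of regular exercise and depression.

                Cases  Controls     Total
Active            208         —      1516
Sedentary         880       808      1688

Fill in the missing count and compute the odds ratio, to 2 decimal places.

0.15

The missing cell is in the exposed row: 1516 − 208 = 1308.
So a = 208, b = 1308, c = 880, d = 808.
OR = (a·d)/(b·c) = (208 × 808) / (1308 × 880) = 168064 / 1151040 = 0.14601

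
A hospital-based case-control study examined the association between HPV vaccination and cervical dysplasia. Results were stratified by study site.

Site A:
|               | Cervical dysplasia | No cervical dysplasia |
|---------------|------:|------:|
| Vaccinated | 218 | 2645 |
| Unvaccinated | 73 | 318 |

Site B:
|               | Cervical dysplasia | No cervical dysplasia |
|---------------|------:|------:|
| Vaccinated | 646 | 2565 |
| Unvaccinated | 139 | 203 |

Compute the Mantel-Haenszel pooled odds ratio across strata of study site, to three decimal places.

0.365

OR_MH = Σ(aᵢdᵢ/nᵢ) / Σ(bᵢcᵢ/nᵢ), where nᵢ is the stratum total.
Stratum 1 (Site A): n = 3254; a·d/n = 218·318/3254 = 21.3042; b·c/n = 2645·73/3254 = 59.3377
Stratum 2 (Site B): n = 3553; a·d/n = 646·203/3553 = 36.9091; b·c/n = 2565·139/3553 = 100.3476
OR_MH = (21.3042 + 36.9091) / (59.3377 + 100.3476) = 58.2133 / 159.6853 = 0.36455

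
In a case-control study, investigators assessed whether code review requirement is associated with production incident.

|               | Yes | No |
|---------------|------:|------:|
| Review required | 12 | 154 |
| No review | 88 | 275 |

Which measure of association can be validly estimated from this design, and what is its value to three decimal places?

Cells: a = 12, b = 154, c = 88, d = 275.
This is a case-control study: participants were sampled on outcome status, so risks in the source population cannot be estimated directly — relative risk is not valid here. The odds ratio is the appropriate measure.
OR = (a·d)/(b·c) = (12 × 275) / (154 × 88) = 3300 / 13552 = 0.24351

0.244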